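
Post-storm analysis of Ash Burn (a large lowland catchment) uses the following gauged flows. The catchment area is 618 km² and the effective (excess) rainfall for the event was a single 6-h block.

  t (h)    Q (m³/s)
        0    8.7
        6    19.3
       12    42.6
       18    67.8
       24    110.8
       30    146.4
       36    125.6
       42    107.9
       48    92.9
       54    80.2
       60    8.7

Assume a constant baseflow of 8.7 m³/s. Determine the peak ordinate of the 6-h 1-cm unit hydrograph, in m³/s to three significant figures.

Direct runoff: 0.0, 10.6, 33.9, 59.1, 102.1, 137.7, 116.9, 99.2, 84.2, 71.5, 0.0 m³/s; ΣQ_DR = 715.2 m³/s, peak = 137.7 m³/s.
Runoff depth d = ΣQ_DR·Δt / A = 715.2 × 21600 / (618 km²) = 25.00 mm.
The 1-cm UH is the DRH scaled by (10 mm)/d, so U_p = 137.7 × 10/25.00 = 55.1 m³/s.

U_p ≈ 55.1 m³/s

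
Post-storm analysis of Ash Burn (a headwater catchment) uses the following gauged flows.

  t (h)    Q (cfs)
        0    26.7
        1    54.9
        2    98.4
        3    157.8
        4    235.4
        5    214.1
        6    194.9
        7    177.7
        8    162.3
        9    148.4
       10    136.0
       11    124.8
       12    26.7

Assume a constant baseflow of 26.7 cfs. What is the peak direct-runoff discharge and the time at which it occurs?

Subtracting baseflow gives direct-runoff ordinates: 0.0, 28.2, 71.7, 131.1, 208.7, 187.4, 168.2, 151.0, 135.6, 121.7, 109.3, 98.1, 0.0 cfs.
The maximum is 208.7 cfs, occurring at the reading for t = 4 h.

Q_p = 208.7 cfs at t = 4 h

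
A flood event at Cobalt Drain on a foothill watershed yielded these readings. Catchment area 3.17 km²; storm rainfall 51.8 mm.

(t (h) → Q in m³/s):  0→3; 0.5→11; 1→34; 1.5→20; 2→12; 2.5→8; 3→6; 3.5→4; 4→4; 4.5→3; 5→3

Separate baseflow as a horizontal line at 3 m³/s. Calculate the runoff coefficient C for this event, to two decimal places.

ΣQ_DR = 75.00 m³/s; V = ΣQ_DR·Δt = 1.350 × 10^5 m³.
Runoff depth d = V / A = 42.59 mm.
C = d / P = 42.59 / 51.8 = 0.82.

C ≈ 0.82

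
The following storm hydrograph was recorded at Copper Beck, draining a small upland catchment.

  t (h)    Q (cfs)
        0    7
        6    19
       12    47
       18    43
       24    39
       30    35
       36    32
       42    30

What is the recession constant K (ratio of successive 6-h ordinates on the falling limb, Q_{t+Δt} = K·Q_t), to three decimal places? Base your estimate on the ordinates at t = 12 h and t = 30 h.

K ≈ 0.906

Using the recession-limb readings at t = 12 h and t = 30 h: Q falls from 47 to 35 cfs over 3 intervals.
K = (Q₂/Q₁)^(1/3) = (35/47)^(1/3) = 0.906.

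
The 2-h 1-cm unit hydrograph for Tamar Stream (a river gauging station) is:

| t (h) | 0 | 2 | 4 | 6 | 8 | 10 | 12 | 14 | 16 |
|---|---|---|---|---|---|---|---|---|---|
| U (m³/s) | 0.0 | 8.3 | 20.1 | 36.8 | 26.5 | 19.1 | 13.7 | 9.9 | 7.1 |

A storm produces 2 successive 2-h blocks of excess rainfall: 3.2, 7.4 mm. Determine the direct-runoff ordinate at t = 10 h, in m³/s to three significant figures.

By discrete convolution, Q_j = Σ (P_i / 10 mm) · U_{j−i}.
At t = 10 h (j=5): Q = (3.2/10)·19.1 + (7.4/10)·26.5 = 25.7 m³/s.

Q ≈ 25.7 m³/s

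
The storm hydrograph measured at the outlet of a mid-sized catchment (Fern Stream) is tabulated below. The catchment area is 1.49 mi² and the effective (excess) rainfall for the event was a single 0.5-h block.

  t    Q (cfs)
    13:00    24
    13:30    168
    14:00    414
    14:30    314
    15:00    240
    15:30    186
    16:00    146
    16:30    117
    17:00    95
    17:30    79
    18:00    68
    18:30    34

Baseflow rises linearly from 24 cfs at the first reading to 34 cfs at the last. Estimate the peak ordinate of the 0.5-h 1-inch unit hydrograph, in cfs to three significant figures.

Direct runoff: 0.00, 143.09, 388.18, 287.27, 212.36, 157.45, 116.55, 86.64, 63.73, 46.82, 34.91, 0.00 cfs; ΣQ_DR = 1537 cfs, peak = 388.18 cfs.
Runoff depth d = ΣQ_DR·Δt / A = 1537 × 1800 / (1.49 mi²) = 0.7992 in.
The 1-inch UH is the DRH scaled by (1 in)/d, so U_p = 388.18 × 1/0.7992 = 486 cfs.

U_p ≈ 486 cfs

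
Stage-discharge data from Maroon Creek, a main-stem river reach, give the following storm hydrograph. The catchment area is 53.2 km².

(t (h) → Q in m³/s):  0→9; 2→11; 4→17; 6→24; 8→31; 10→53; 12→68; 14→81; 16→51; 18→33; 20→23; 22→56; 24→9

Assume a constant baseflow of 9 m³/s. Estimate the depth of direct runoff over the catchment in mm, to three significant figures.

d ≈ 47.2 mm

Direct runoff: 0.0, 2.0, 8.0, 15.0, 22.0, 44.0, 59.0, 72.0, 42.0, 24.0, 14.0, 47.0, 0.0 m³/s; ΣQ_DR = 349.0 m³/s.
V = ΣQ_DR · Δt = 349.0 × 7200 s = 2.513 × 10^6 m³.
Over A = 53.2 km², depth = V / A = 47.2 mm.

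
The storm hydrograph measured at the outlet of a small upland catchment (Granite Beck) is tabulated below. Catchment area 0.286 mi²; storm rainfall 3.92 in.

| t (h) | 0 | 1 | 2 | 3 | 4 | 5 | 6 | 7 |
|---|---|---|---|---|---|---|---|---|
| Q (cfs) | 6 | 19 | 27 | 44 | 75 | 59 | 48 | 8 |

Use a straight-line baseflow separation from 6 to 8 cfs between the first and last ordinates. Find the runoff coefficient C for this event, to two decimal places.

C ≈ 0.32

ΣQ_DR = 230.0 cfs; V = ΣQ_DR·Δt = 8.280 × 10^5 ft³.
Runoff depth d = V / A = 1.246 in.
C = d / P = 1.246 / 3.92 = 0.32.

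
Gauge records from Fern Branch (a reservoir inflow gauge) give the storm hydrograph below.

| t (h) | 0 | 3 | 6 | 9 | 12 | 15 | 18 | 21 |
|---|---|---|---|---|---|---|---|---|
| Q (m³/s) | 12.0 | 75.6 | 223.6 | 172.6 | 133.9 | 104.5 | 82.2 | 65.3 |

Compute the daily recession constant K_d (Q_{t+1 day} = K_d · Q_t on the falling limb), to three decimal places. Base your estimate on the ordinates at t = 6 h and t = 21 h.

K_d ≈ 0.140

Between t = 6 h and t = 21 h the flow falls from 223.6 to 65.3 m³/s over 5×3 h = 15 h.
Per-interval ratio K = (65.3/223.6)^(1/5) = 0.7818; K_d = K^(24/3) = 0.140.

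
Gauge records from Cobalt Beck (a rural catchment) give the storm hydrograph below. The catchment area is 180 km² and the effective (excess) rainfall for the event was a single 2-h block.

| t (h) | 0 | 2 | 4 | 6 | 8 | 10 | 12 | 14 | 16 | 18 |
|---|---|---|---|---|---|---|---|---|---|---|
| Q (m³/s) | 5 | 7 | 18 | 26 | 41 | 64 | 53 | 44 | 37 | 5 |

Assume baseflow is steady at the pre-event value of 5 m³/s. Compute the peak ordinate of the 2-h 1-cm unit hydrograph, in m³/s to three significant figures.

Direct runoff: 0.0, 2.0, 13.0, 21.0, 36.0, 59.0, 48.0, 39.0, 32.0, 0.0 m³/s; ΣQ_DR = 250.0 m³/s, peak = 59.0 m³/s.
Runoff depth d = ΣQ_DR·Δt / A = 250.0 × 7200 / (180 km²) = 10.00 mm.
The 1-cm UH is the DRH scaled by (10 mm)/d, so U_p = 59.0 × 10/10.00 = 59.0 m³/s.

U_p ≈ 59.0 m³/s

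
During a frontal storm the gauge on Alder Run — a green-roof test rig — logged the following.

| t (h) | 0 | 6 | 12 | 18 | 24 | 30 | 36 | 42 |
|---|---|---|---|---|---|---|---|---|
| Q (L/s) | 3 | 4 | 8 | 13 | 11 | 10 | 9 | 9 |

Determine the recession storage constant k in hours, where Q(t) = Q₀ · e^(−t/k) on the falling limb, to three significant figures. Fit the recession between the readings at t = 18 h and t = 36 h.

On the falling limb, Q drops from 13 to 9 L/s between t = 18 h and t = 36 h (Δt = 18 h).
k = −Δt / ln(Q₂/Q₁) = −18 / ln(9/13) = 48.9 h.

k ≈ 48.9 h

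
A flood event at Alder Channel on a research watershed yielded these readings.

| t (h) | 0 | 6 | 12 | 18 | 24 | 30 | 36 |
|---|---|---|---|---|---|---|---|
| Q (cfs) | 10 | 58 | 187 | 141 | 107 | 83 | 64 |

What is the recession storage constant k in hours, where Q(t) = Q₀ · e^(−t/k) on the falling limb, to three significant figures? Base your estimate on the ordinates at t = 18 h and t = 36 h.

k ≈ 22.8 h

On the falling limb, Q drops from 141 to 64 cfs between t = 18 h and t = 36 h (Δt = 18 h).
k = −Δt / ln(Q₂/Q₁) = −18 / ln(64/141) = 22.8 h.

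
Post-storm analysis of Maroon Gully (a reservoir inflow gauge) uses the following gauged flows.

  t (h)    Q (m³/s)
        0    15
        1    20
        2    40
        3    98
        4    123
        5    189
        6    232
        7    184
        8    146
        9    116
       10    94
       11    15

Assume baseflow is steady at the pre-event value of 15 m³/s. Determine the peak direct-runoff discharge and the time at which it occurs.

Q_p = 217.0 m³/s at t = 6 h

Subtracting baseflow gives direct-runoff ordinates: 0.0, 5.0, 25.0, 83.0, 108.0, 174.0, 217.0, 169.0, 131.0, 101.0, 79.0, 0.0 m³/s.
The maximum is 217.0 m³/s, occurring at the reading for t = 6 h.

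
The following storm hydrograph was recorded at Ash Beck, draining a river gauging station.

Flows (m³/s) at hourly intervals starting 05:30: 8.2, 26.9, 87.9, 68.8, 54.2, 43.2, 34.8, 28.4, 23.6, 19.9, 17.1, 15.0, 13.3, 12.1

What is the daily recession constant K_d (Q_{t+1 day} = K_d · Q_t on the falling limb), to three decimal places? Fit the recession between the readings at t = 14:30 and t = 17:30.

Between t = 14:30 and t = 17:30 the flow falls from 19.9 to 13.3 m³/s over 3×1 h = 3 h.
Per-interval ratio K = (13.3/19.9)^(1/3) = 0.8743; K_d = K^(24/1) = 0.040.

K_d ≈ 0.040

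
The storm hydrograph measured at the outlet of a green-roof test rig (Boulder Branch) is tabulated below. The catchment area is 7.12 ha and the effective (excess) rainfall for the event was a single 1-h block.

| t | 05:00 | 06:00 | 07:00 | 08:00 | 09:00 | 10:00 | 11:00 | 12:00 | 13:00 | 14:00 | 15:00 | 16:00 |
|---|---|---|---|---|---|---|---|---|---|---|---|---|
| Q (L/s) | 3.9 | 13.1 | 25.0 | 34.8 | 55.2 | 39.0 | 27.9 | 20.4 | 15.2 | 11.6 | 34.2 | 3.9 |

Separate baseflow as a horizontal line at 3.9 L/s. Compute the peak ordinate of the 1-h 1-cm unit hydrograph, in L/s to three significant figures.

U_p ≈ 42.7 L/s

Direct runoff: 0.0, 9.2, 21.1, 30.9, 51.3, 35.1, 24.0, 16.5, 11.3, 7.7, 30.3, 0.0 L/s; ΣQ_DR = 237.4 L/s, peak = 51.3 L/s.
Runoff depth d = ΣQ_DR·Δt / A = 237.4 × 3600 / (7.12 ha) = 12.00 mm.
The 1-cm UH is the DRH scaled by (10 mm)/d, so U_p = 51.3 × 10/12.00 = 42.7 L/s.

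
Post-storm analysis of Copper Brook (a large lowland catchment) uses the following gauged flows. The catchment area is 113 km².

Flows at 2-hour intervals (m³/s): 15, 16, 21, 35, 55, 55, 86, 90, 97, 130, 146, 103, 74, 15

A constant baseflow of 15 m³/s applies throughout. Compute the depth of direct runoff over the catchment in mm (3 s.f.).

Direct runoff: 0.0, 1.0, 6.0, 20.0, 40.0, 40.0, 71.0, 75.0, 82.0, 115.0, 131.0, 88.0, 59.0, 0.0 m³/s; ΣQ_DR = 728.0 m³/s.
V = ΣQ_DR · Δt = 728.0 × 7200 s = 5.242 × 10^6 m³.
Over A = 113 km², depth = V / A = 46.4 mm.

d ≈ 46.4 mm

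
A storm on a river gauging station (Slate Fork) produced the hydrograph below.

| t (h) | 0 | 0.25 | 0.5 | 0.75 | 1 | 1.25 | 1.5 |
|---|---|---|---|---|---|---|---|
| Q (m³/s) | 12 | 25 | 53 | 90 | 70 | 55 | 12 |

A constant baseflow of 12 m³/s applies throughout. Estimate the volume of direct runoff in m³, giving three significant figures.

V ≈ 2.10 × 10^5 m³

Direct-runoff ordinates (Q − Q_b): 0.0, 13.0, 41.0, 78.0, 58.0, 43.0, 0.0 m³/s.
ΣQ_DR = 233.0 m³/s.
With Δt = 0.25 h = 900 s, V = ΣQ_DR · Δt = 233.0 × 900 = 2.10 × 10^5 m³.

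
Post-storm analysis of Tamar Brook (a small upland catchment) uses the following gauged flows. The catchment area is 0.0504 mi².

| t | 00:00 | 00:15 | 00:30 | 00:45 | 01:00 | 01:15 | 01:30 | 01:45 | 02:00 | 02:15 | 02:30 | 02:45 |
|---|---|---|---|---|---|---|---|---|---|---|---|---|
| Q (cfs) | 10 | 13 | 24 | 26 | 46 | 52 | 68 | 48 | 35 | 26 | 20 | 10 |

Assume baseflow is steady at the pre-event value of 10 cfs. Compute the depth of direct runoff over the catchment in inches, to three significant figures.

Direct runoff: 0.0, 3.0, 14.0, 16.0, 36.0, 42.0, 58.0, 38.0, 25.0, 16.0, 10.0, 0.0 cfs; ΣQ_DR = 258.0 cfs.
V = ΣQ_DR · Δt = 258.0 × 900 s = 2.322 × 10^5 ft³.
Over A = 0.0504 mi², depth = V / A = 1.98 in.

d ≈ 1.98 in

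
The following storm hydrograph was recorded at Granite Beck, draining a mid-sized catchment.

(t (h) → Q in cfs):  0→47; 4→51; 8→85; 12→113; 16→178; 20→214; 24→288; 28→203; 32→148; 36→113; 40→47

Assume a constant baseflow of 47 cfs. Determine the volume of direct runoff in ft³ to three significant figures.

V ≈ 1.40 × 10^7 ft³

Direct-runoff ordinates (Q − Q_b): 0.0, 4.0, 38.0, 66.0, 131.0, 167.0, 241.0, 156.0, 101.0, 66.0, 0.0 cfs.
ΣQ_DR = 970.0 cfs.
With Δt = 4 h = 14400 s, V = ΣQ_DR · Δt = 970.0 × 14400 = 1.40 × 10^7 ft³.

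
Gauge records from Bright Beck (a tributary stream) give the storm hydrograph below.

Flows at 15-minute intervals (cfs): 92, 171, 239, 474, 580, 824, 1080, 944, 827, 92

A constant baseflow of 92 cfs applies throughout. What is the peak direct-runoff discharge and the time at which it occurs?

Q_p = 988.0 cfs at t = 1.5 h

Subtracting baseflow gives direct-runoff ordinates: 0.0, 79.0, 147.0, 382.0, 488.0, 732.0, 988.0, 852.0, 735.0, 0.0 cfs.
The maximum is 988.0 cfs, occurring at the reading for t = 1.5 h.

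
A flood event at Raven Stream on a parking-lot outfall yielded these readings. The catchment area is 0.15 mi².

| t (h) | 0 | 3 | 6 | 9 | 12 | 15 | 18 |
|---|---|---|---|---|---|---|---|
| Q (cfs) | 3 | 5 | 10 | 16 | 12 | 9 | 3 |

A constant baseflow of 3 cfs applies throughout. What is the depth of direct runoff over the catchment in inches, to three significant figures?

d ≈ 1.15 in

Direct runoff: 0.0, 2.0, 7.0, 13.0, 9.0, 6.0, 0.0 cfs; ΣQ_DR = 37.00 cfs.
V = ΣQ_DR · Δt = 37.00 × 10800 s = 3.996 × 10^5 ft³.
Over A = 0.15 mi², depth = V / A = 1.15 in.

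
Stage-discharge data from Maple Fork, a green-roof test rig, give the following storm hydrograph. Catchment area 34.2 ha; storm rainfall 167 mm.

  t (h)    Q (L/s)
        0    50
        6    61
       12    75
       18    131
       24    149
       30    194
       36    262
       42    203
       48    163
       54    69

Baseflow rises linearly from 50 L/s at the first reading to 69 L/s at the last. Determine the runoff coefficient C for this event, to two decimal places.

ΣQ_DR = 762.0 L/s; V = ΣQ_DR·Δt = 1.646 × 10^7 L.
Runoff depth d = V / A = 48.13 mm.
C = d / P = 48.13 / 167 = 0.29.

C ≈ 0.29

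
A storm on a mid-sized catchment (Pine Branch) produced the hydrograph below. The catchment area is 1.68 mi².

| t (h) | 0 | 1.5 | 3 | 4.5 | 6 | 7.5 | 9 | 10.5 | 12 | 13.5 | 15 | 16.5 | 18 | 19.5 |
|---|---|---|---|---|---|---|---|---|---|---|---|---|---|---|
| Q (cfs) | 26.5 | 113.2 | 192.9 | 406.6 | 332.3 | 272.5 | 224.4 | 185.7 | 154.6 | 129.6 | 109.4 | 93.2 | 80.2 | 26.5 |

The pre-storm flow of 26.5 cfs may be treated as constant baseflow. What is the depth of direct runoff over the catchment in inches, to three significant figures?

Direct runoff: 0.0, 86.7, 166.4, 380.1, 305.8, 246.0, 197.9, 159.2, 128.1, 103.1, 82.9, 66.7, 53.7, 0.0 cfs; ΣQ_DR = 1977 cfs.
V = ΣQ_DR · Δt = 1977 × 5400 s = 1.067 × 10^7 ft³.
Over A = 1.68 mi², depth = V / A = 2.73 in.

d ≈ 2.73 in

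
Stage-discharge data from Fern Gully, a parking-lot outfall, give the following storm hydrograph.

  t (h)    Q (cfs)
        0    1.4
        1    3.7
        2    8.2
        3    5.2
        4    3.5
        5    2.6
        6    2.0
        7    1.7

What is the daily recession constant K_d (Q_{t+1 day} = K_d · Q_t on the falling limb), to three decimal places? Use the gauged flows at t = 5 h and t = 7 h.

Between t = 5 h and t = 7 h the flow falls from 2.6 to 1.7 cfs over 2×1 h = 2 h.
Per-interval ratio K = (1.7/2.6)^(1/2) = 0.8086; K_d = K^(24/1) = 0.006.

K_d ≈ 0.006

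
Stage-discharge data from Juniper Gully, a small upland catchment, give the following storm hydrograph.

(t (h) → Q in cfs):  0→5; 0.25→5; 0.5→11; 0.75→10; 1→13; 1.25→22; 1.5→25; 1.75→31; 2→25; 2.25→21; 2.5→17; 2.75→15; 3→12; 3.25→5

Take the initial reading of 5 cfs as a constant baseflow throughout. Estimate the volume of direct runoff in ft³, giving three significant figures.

V ≈ 1.32 × 10^5 ft³

Direct-runoff ordinates (Q − Q_b): 0.0, 0.0, 6.0, 5.0, 8.0, 17.0, 20.0, 26.0, 20.0, 16.0, 12.0, 10.0, 7.0, 0.0 cfs.
ΣQ_DR = 147.0 cfs.
With Δt = 0.25 h = 900 s, V = ΣQ_DR · Δt = 147.0 × 900 = 1.32 × 10^5 ft³.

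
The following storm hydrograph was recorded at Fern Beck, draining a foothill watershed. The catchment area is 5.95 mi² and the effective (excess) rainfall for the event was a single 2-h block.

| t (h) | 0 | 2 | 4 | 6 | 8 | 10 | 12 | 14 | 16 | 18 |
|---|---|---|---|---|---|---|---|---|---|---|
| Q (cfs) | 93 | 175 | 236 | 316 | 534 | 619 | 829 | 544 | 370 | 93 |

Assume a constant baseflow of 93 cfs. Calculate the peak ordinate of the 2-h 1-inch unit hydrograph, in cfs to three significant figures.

U_p ≈ 491 cfs

Direct runoff: 0.0, 82.0, 143.0, 223.0, 441.0, 526.0, 736.0, 451.0, 277.0, 0.0 cfs; ΣQ_DR = 2879 cfs, peak = 736.0 cfs.
Runoff depth d = ΣQ_DR·Δt / A = 2879 × 7200 / (5.95 mi²) = 1.500 in.
The 1-inch UH is the DRH scaled by (1 in)/d, so U_p = 736.0 × 1/1.500 = 491 cfs.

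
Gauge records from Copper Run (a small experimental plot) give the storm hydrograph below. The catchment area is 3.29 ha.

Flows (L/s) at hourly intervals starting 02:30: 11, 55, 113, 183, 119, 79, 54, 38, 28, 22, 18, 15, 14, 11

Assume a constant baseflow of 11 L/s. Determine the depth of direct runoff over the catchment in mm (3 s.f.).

Direct runoff: 0.0, 44.0, 102.0, 172.0, 108.0, 68.0, 43.0, 27.0, 17.0, 11.0, 7.0, 4.0, 3.0, 0.0 L/s; ΣQ_DR = 606.0 L/s.
V = ΣQ_DR · Δt = 606.0 × 3600 s = 2.182 × 10^6 L.
Over A = 3.29 ha, depth = V / A = 66.3 mm.

d ≈ 66.3 mm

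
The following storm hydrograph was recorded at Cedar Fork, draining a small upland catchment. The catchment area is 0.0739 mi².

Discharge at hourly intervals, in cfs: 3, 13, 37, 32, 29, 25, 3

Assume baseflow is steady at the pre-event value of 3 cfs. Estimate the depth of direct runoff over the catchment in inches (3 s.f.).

Direct runoff: 0.0, 10.0, 34.0, 29.0, 26.0, 22.0, 0.0 cfs; ΣQ_DR = 121.0 cfs.
V = ΣQ_DR · Δt = 121.0 × 3600 s = 4.356 × 10^5 ft³.
Over A = 0.0739 mi², depth = V / A = 2.54 in.

d ≈ 2.54 in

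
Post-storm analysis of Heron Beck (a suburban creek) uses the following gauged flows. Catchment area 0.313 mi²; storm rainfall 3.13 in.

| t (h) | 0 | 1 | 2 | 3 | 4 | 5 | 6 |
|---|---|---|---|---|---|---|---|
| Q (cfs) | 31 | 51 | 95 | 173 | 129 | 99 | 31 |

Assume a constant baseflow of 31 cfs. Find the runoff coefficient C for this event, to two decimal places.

ΣQ_DR = 392.0 cfs; V = ΣQ_DR·Δt = 1.411 × 10^6 ft³.
Runoff depth d = V / A = 1.941 in.
C = d / P = 1.941 / 3.13 = 0.62.

C ≈ 0.62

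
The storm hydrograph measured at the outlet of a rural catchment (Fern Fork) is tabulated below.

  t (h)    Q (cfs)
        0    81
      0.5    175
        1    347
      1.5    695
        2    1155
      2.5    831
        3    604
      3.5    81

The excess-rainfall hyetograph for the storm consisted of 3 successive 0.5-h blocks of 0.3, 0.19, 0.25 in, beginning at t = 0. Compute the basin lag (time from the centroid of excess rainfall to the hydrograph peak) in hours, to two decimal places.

t_L ≈ 1.28 h

Centroid of excess rainfall: t_c = Σ P_i·t̄_i / ΣP_i = 0.7162 h (block centres at 0.25, 0.75, 1.25 h).
Hydrograph peak occurs at t = 2 h, so basin lag t_L = 2 − 0.7162 = 1.28 h.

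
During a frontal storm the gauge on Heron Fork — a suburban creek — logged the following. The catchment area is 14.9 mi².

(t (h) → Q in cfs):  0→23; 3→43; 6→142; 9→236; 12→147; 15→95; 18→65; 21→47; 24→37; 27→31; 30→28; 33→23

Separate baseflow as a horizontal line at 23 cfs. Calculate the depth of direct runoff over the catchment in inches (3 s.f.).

Direct runoff: 0.0, 20.0, 119.0, 213.0, 124.0, 72.0, 42.0, 24.0, 14.0, 8.0, 5.0, 0.0 cfs; ΣQ_DR = 641.0 cfs.
V = ΣQ_DR · Δt = 641.0 × 10800 s = 6.923 × 10^6 ft³.
Over A = 14.9 mi², depth = V / A = 0.200 in.

d ≈ 0.200 in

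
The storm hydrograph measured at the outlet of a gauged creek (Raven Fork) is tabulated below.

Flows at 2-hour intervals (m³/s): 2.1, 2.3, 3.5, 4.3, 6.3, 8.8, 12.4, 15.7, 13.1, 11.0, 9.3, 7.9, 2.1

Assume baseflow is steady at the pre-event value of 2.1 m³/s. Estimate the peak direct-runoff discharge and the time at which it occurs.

Subtracting baseflow gives direct-runoff ordinates: 0.0, 0.2, 1.4, 2.2, 4.2, 6.7, 10.3, 13.6, 11.0, 8.9, 7.2, 5.8, 0.0 m³/s.
The maximum is 13.6 m³/s, occurring at the reading for t = 14 h.

Q_p = 13.6 m³/s at t = 14 h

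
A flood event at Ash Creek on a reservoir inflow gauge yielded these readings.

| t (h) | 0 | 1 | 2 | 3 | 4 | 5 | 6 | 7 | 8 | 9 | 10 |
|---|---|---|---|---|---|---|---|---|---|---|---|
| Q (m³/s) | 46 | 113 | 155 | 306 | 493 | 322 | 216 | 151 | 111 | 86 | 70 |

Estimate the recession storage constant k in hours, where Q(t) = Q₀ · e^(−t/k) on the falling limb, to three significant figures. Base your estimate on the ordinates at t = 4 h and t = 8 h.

k ≈ 2.68 h

On the falling limb, Q drops from 493 to 111 m³/s between t = 4 h and t = 8 h (Δt = 4 h).
k = −Δt / ln(Q₂/Q₁) = −4 / ln(111/493) = 2.68 h.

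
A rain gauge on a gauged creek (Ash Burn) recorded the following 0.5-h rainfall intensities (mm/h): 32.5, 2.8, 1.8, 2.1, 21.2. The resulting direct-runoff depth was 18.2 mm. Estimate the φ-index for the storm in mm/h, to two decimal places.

φ ≈ 8.65 mm/h

Only the 2 blocks with intensity above φ contribute runoff: 32.5, 21.2 mm/h.
Σ(I−φ)·Δt = d  ⇒  (32.5+21.2 − 2φ)·0.5 = 18.2
φ = (53.70 − 18.2/0.5) / 2 = 8.65 mm/h.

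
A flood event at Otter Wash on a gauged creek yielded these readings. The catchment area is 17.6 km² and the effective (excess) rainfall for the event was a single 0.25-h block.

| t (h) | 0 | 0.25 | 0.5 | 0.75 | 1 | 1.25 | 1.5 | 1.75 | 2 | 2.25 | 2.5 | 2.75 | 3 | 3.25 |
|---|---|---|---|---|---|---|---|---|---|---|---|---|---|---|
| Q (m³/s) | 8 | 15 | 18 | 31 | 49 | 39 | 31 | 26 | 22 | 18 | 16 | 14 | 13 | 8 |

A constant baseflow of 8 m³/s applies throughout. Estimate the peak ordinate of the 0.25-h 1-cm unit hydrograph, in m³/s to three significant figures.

U_p ≈ 40.9 m³/s

Direct runoff: 0.0, 7.0, 10.0, 23.0, 41.0, 31.0, 23.0, 18.0, 14.0, 10.0, 8.0, 6.0, 5.0, 0.0 m³/s; ΣQ_DR = 196.0 m³/s, peak = 41.0 m³/s.
Runoff depth d = ΣQ_DR·Δt / A = 196.0 × 900 / (17.6 km²) = 10.02 mm.
The 1-cm UH is the DRH scaled by (10 mm)/d, so U_p = 41.0 × 10/10.02 = 40.9 m³/s.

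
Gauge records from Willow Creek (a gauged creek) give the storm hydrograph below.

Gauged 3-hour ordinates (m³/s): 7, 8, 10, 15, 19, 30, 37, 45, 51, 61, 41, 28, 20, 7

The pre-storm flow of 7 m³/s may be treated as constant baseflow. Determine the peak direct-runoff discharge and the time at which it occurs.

Q_p = 54.0 m³/s at t = 27 h

Subtracting baseflow gives direct-runoff ordinates: 0.0, 1.0, 3.0, 8.0, 12.0, 23.0, 30.0, 38.0, 44.0, 54.0, 34.0, 21.0, 13.0, 0.0 m³/s.
The maximum is 54.0 m³/s, occurring at the reading for t = 27 h.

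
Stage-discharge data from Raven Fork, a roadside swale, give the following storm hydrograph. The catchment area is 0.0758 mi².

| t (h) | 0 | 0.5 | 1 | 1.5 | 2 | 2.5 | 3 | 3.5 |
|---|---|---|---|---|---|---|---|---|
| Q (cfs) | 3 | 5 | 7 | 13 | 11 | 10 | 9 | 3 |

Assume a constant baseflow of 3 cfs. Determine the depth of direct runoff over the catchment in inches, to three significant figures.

d ≈ 0.378 in

Direct runoff: 0.0, 2.0, 4.0, 10.0, 8.0, 7.0, 6.0, 0.0 cfs; ΣQ_DR = 37.00 cfs.
V = ΣQ_DR · Δt = 37.00 × 1800 s = 66600 ft³.
Over A = 0.0758 mi², depth = V / A = 0.378 in.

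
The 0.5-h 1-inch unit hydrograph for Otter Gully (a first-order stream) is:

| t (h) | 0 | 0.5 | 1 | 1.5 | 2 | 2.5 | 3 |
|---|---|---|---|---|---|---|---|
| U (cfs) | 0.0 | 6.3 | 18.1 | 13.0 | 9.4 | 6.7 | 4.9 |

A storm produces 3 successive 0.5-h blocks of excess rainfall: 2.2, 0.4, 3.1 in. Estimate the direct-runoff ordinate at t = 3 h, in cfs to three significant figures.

Q ≈ 42.6 cfs

By discrete convolution, Q_j = Σ (P_i / 1 in) · U_{j−i}.
At t = 3 h (j=6): Q = (2.2/1)·4.9 + (0.4/1)·6.7 + (3.1/1)·9.4 = 42.6 cfs.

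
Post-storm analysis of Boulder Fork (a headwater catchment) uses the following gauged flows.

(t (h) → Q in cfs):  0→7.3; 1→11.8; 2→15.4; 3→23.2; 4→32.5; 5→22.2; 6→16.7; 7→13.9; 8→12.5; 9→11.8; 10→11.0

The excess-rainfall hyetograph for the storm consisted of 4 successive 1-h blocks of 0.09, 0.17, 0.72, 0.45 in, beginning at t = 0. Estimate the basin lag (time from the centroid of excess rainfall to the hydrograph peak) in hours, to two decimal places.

t_L ≈ 1.43 h

Centroid of excess rainfall: t_c = Σ P_i·t̄_i / ΣP_i = 2.5699 h (block centres at 0.5, 1.5, 2.5, 3.5 h).
Hydrograph peak occurs at t = 4 h, so basin lag t_L = 4 − 2.5699 = 1.43 h.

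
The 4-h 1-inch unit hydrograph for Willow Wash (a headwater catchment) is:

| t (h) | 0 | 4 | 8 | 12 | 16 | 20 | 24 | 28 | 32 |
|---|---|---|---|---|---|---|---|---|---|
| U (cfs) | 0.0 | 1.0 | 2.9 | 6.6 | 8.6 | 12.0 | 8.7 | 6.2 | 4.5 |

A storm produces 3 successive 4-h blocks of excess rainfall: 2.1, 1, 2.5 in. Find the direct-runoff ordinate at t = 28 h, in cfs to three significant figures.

By discrete convolution, Q_j = Σ (P_i / 1 in) · U_{j−i}.
At t = 28 h (j=7): Q = (2.1/1)·6.2 + (1/1)·8.7 + (2.5/1)·12.0 = 51.7 cfs.

Q ≈ 51.7 cfs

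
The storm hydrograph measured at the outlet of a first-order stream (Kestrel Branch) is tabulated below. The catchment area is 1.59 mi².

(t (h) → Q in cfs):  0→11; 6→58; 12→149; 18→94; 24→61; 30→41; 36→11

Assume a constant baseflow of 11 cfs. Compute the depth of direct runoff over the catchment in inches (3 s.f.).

d ≈ 2.03 in

Direct runoff: 0.0, 47.0, 138.0, 83.0, 50.0, 30.0, 0.0 cfs; ΣQ_DR = 348.0 cfs.
V = ΣQ_DR · Δt = 348.0 × 21600 s = 7.517 × 10^6 ft³.
Over A = 1.59 mi², depth = V / A = 2.03 in.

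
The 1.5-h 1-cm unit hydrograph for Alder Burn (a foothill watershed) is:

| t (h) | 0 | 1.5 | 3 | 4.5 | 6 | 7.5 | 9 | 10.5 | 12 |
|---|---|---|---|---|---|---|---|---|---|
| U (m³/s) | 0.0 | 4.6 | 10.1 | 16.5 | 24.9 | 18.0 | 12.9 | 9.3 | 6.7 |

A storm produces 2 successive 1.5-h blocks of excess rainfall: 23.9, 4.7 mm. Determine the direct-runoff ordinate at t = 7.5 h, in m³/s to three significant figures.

Q ≈ 54.7 m³/s

By discrete convolution, Q_j = Σ (P_i / 10 mm) · U_{j−i}.
At t = 7.5 h (j=5): Q = (23.9/10)·18.0 + (4.7/10)·24.9 = 54.7 m³/s.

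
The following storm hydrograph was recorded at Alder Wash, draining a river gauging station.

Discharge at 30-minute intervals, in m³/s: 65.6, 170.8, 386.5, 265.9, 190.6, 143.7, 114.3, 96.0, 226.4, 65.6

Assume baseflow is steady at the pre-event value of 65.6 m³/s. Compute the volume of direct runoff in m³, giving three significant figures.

V ≈ 1.92 × 10^6 m³

Direct-runoff ordinates (Q − Q_b): 0.0, 105.2, 320.9, 200.3, 125.0, 78.1, 48.7, 30.4, 160.8, 0.0 m³/s.
ΣQ_DR = 1069 m³/s.
With Δt = 0.5 h = 1800 s, V = ΣQ_DR · Δt = 1069 × 1800 = 1.92 × 10^6 m³.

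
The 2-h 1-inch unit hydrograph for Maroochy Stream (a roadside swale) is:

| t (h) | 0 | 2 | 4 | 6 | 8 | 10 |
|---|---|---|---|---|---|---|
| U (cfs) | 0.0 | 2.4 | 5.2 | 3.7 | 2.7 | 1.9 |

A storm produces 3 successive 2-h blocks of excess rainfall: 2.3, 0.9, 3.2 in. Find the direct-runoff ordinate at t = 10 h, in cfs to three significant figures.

By discrete convolution, Q_j = Σ (P_i / 1 in) · U_{j−i}.
At t = 10 h (j=5): Q = (2.3/1)·1.9 + (0.9/1)·2.7 + (3.2/1)·3.7 = 18.6 cfs.

Q ≈ 18.6 cfs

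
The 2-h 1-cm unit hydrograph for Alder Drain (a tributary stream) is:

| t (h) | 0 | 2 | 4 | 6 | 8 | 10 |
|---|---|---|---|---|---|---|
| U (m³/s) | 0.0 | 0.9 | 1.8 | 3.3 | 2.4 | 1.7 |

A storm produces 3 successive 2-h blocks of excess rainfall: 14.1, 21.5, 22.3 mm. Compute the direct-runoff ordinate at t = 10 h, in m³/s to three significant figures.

By discrete convolution, Q_j = Σ (P_i / 10 mm) · U_{j−i}.
At t = 10 h (j=5): Q = (14.1/10)·1.7 + (21.5/10)·2.4 + (22.3/10)·3.3 = 14.9 m³/s.

Q ≈ 14.9 m³/s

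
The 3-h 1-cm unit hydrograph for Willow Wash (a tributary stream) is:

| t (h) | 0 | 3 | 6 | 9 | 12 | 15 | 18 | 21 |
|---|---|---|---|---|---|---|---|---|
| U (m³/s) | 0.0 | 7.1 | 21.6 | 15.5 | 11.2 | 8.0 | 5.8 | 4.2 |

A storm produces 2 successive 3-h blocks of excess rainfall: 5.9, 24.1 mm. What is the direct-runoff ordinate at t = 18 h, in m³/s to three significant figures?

By discrete convolution, Q_j = Σ (P_i / 10 mm) · U_{j−i}.
At t = 18 h (j=6): Q = (5.9/10)·5.8 + (24.1/10)·8.0 = 22.7 m³/s.

Q ≈ 22.7 m³/s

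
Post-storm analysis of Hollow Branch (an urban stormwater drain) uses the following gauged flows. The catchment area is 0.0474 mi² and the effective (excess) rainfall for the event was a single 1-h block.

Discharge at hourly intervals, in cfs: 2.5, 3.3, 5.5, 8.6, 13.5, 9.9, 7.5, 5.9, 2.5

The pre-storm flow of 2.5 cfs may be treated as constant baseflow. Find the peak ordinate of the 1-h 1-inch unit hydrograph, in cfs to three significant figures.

Direct runoff: 0.0, 0.8, 3.0, 6.1, 11.0, 7.4, 5.0, 3.4, 0.0 cfs; ΣQ_DR = 36.70 cfs, peak = 11.0 cfs.
Runoff depth d = ΣQ_DR·Δt / A = 36.70 × 3600 / (0.0474 mi²) = 1.200 in.
The 1-inch UH is the DRH scaled by (1 in)/d, so U_p = 11.0 × 1/1.200 = 9.17 cfs.

U_p ≈ 9.17 cfs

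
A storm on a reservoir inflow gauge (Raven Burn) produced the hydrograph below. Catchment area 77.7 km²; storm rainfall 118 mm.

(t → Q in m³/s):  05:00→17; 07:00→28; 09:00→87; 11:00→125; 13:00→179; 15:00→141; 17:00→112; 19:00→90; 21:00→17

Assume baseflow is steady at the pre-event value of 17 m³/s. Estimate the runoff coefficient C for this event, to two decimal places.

ΣQ_DR = 643.0 m³/s; V = ΣQ_DR·Δt = 4.630 × 10^6 m³.
Runoff depth d = V / A = 59.58 mm.
C = d / P = 59.58 / 118 = 0.50.

C ≈ 0.50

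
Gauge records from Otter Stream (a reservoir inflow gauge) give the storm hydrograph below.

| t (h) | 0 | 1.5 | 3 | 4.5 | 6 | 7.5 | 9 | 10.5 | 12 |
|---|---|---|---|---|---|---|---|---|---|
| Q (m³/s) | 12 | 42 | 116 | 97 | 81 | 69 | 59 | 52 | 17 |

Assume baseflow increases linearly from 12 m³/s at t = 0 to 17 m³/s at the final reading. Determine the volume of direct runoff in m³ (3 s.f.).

V ≈ 2.24 × 10^6 m³

Direct-runoff ordinates (Q − Q_b): 0.00, 29.38, 102.75, 83.12, 66.50, 53.88, 43.25, 35.62, 0.00 m³/s.
ΣQ_DR = 414.5 m³/s.
With Δt = 1.5 h = 5400 s, V = ΣQ_DR · Δt = 414.5 × 5400 = 2.24 × 10^6 m³.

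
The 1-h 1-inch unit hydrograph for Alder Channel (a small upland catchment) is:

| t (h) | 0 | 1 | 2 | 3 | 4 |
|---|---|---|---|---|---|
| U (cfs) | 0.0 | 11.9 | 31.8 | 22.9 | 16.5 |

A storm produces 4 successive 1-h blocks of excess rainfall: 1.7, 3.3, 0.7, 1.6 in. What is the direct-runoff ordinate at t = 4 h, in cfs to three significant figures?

Q ≈ 145 cfs

By discrete convolution, Q_j = Σ (P_i / 1 in) · U_{j−i}.
At t = 4 h (j=4): Q = (1.7/1)·16.5 + (3.3/1)·22.9 + (0.7/1)·31.8 + (1.6/1)·11.9 = 145 cfs.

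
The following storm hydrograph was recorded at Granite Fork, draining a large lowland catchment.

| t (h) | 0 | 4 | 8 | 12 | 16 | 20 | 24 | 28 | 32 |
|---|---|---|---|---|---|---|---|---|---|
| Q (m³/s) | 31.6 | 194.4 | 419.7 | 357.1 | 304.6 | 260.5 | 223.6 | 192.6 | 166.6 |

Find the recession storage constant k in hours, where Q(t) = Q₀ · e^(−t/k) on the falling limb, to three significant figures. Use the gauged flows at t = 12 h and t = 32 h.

On the falling limb, Q drops from 357.1 to 166.6 m³/s between t = 12 h and t = 32 h (Δt = 20 h).
k = −Δt / ln(Q₂/Q₁) = −20 / ln(166.6/357.1) = 26.2 h.

k ≈ 26.2 h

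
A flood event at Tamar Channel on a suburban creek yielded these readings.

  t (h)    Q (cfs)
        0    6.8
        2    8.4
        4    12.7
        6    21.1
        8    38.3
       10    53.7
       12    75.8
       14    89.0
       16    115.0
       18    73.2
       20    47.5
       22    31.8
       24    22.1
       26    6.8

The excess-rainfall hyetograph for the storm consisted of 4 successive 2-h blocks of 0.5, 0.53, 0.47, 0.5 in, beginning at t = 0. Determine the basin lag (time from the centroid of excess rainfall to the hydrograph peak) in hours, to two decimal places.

Centroid of excess rainfall: t_c = Σ P_i·t̄_i / ΣP_i = 3.9700 h (block centres at 1, 3, 5, 7 h).
Hydrograph peak occurs at t = 16 h, so basin lag t_L = 16 − 3.9700 = 12.03 h.

t_L ≈ 12.03 h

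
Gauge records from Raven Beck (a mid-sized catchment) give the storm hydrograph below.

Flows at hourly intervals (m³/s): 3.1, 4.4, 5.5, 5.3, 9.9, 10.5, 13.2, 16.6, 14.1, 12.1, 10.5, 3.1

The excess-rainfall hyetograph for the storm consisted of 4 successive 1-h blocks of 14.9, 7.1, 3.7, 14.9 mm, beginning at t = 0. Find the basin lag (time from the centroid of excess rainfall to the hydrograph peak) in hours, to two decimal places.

t_L ≈ 5.04 h

Centroid of excess rainfall: t_c = Σ P_i·t̄_i / ΣP_i = 1.9581 h (block centres at 0.5, 1.5, 2.5, 3.5 h).
Hydrograph peak occurs at t = 7 h, so basin lag t_L = 7 − 1.9581 = 5.04 h.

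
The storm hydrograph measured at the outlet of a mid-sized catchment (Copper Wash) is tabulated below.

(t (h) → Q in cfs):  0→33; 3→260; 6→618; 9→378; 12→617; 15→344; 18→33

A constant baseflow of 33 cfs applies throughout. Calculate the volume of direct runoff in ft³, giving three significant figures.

Direct-runoff ordinates (Q − Q_b): 0.0, 227.0, 585.0, 345.0, 584.0, 311.0, 0.0 cfs.
ΣQ_DR = 2052 cfs.
With Δt = 3 h = 10800 s, V = ΣQ_DR · Δt = 2052 × 10800 = 2.22 × 10^7 ft³.

V ≈ 2.22 × 10^7 ft³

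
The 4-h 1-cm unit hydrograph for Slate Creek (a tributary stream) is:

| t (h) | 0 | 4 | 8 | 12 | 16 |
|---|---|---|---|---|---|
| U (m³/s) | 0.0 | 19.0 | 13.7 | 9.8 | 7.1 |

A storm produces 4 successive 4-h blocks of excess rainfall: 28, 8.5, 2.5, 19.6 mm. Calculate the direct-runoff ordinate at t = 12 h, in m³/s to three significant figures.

Q ≈ 43.8 m³/s

By discrete convolution, Q_j = Σ (P_i / 10 mm) · U_{j−i}.
At t = 12 h (j=3): Q = (28/10)·9.8 + (8.5/10)·13.7 + (2.5/10)·19.0 + (19.6/10)·0.0 = 43.8 m³/s.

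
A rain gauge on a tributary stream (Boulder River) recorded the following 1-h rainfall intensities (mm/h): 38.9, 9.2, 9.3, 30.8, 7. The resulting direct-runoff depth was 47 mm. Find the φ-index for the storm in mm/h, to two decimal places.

Only the 2 blocks with intensity above φ contribute runoff: 38.9, 30.8 mm/h.
Σ(I−φ)·Δt = d  ⇒  (38.9+30.8 − 2φ)·1 = 47
φ = (69.70 − 47/1) / 2 = 11.35 mm/h.

φ ≈ 11.35 mm/h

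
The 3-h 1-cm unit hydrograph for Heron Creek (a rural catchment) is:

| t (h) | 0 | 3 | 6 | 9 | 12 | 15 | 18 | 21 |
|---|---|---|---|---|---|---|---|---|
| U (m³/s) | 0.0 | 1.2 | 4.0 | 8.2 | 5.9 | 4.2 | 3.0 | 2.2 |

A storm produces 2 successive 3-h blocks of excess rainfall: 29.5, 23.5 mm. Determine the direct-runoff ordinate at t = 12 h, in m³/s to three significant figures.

Q ≈ 36.7 m³/s

By discrete convolution, Q_j = Σ (P_i / 10 mm) · U_{j−i}.
At t = 12 h (j=4): Q = (29.5/10)·5.9 + (23.5/10)·8.2 = 36.7 m³/s.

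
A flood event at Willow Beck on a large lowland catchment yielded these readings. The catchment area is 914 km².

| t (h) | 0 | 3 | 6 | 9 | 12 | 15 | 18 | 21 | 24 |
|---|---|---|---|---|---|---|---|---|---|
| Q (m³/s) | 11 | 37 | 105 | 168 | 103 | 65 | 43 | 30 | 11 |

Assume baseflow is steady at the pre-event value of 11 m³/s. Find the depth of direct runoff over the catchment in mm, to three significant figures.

Direct runoff: 0.0, 26.0, 94.0, 157.0, 92.0, 54.0, 32.0, 19.0, 0.0 m³/s; ΣQ_DR = 474.0 m³/s.
V = ΣQ_DR · Δt = 474.0 × 10800 s = 5.119 × 10^6 m³.
Over A = 914 km², depth = V / A = 5.60 mm.

d ≈ 5.60 mm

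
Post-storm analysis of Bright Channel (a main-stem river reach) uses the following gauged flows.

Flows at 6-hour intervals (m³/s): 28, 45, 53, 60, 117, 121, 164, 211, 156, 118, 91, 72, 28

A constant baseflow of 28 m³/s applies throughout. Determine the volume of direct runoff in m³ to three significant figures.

Direct-runoff ordinates (Q − Q_b): 0.0, 17.0, 25.0, 32.0, 89.0, 93.0, 136.0, 183.0, 128.0, 90.0, 63.0, 44.0, 0.0 m³/s.
ΣQ_DR = 900.0 m³/s.
With Δt = 6 h = 21600 s, V = ΣQ_DR · Δt = 900.0 × 21600 = 1.94 × 10^7 m³.

V ≈ 1.94 × 10^7 m³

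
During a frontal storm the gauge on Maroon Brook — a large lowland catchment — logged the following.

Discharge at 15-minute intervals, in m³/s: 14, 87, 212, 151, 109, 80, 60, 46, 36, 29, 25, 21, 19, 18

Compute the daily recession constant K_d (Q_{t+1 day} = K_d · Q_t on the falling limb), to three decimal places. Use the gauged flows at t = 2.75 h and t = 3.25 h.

Between t = 2.75 h and t = 3.25 h the flow falls from 21 to 18 m³/s over 2×0.25 h = 0.5 h.
Per-interval ratio K = (18/21)^(1/2) = 0.9258; K_d = K^(24/0.25) = 0.001.

K_d ≈ 0.001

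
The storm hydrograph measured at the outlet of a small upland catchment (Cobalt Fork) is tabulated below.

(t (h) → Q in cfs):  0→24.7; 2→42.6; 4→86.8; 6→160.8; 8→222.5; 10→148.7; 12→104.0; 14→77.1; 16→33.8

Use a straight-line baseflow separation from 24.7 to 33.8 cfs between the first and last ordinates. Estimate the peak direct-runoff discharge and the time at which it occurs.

Subtracting baseflow gives direct-runoff ordinates: 0.00, 16.76, 59.83, 132.69, 193.25, 118.31, 72.47, 44.44, 0.00 cfs.
The maximum is 193.25 cfs, occurring at the reading for t = 8 h.

Q_p = 193.25 cfs at t = 8 h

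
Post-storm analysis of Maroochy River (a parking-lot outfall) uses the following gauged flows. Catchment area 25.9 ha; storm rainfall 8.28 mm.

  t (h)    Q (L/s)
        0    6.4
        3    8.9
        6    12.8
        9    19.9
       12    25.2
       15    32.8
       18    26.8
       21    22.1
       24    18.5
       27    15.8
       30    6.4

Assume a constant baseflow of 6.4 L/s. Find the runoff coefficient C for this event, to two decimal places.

ΣQ_DR = 125.2 L/s; V = ΣQ_DR·Δt = 1.352 × 10^6 L.
Runoff depth d = V / A = 5.221 mm.
C = d / P = 5.221 / 8.28 = 0.63.

C ≈ 0.63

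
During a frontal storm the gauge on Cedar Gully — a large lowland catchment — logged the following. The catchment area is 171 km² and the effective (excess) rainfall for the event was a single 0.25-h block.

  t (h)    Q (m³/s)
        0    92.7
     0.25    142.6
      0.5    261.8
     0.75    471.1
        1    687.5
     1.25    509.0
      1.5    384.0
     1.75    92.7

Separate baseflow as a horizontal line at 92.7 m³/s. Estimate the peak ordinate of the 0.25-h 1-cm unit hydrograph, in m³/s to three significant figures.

U_p ≈ 595 m³/s

Direct runoff: 0.0, 49.9, 169.1, 378.4, 594.8, 416.3, 291.3, 0.0 m³/s; ΣQ_DR = 1900 m³/s, peak = 594.8 m³/s.
Runoff depth d = ΣQ_DR·Δt / A = 1900 × 900 / (171 km²) = 9.999 mm.
The 1-cm UH is the DRH scaled by (10 mm)/d, so U_p = 594.8 × 10/9.999 = 595 m³/s.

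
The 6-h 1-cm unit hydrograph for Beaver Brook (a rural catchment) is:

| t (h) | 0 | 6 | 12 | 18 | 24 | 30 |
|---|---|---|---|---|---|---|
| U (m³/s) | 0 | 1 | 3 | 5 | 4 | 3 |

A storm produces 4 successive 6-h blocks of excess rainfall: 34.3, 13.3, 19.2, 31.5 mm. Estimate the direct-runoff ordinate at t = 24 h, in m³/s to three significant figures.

Q ≈ 29.3 m³/s

By discrete convolution, Q_j = Σ (P_i / 10 mm) · U_{j−i}.
At t = 24 h (j=4): Q = (34.3/10)·4 + (13.3/10)·5 + (19.2/10)·3 + (31.5/10)·1 = 29.3 m³/s.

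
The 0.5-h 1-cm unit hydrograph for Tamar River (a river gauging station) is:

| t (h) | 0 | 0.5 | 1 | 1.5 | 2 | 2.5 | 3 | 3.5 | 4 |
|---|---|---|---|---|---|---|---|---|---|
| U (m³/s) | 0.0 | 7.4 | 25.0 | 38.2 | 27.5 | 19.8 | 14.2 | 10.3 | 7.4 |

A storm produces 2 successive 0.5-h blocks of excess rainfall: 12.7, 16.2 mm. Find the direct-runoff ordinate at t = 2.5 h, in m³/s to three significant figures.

By discrete convolution, Q_j = Σ (P_i / 10 mm) · U_{j−i}.
At t = 2.5 h (j=5): Q = (12.7/10)·19.8 + (16.2/10)·27.5 = 69.7 m³/s.

Q ≈ 69.7 m³/s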